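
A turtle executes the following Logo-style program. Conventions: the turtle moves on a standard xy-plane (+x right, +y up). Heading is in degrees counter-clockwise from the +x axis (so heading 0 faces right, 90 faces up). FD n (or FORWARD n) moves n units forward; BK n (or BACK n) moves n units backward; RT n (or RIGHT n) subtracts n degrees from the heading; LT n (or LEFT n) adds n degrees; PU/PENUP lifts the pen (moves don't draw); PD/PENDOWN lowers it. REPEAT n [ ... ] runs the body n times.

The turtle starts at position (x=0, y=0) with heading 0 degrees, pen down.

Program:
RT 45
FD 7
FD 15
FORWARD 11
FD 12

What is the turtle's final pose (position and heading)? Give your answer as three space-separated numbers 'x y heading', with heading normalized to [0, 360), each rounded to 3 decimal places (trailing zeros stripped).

Executing turtle program step by step:
Start: pos=(0,0), heading=0, pen down
RT 45: heading 0 -> 315
FD 7: (0,0) -> (4.95,-4.95) [heading=315, draw]
FD 15: (4.95,-4.95) -> (15.556,-15.556) [heading=315, draw]
FD 11: (15.556,-15.556) -> (23.335,-23.335) [heading=315, draw]
FD 12: (23.335,-23.335) -> (31.82,-31.82) [heading=315, draw]
Final: pos=(31.82,-31.82), heading=315, 4 segment(s) drawn

Answer: 31.82 -31.82 315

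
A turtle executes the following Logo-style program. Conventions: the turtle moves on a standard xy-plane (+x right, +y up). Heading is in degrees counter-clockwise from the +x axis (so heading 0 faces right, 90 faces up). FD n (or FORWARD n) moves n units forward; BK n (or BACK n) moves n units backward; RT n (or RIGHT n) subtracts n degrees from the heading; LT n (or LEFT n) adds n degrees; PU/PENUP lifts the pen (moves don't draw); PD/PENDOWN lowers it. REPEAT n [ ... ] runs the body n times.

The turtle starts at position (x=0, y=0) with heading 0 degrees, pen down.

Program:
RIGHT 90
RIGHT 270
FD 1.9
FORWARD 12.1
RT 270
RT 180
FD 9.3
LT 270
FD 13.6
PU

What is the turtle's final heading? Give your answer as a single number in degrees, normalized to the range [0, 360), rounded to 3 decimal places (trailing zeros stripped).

Answer: 180

Derivation:
Executing turtle program step by step:
Start: pos=(0,0), heading=0, pen down
RT 90: heading 0 -> 270
RT 270: heading 270 -> 0
FD 1.9: (0,0) -> (1.9,0) [heading=0, draw]
FD 12.1: (1.9,0) -> (14,0) [heading=0, draw]
RT 270: heading 0 -> 90
RT 180: heading 90 -> 270
FD 9.3: (14,0) -> (14,-9.3) [heading=270, draw]
LT 270: heading 270 -> 180
FD 13.6: (14,-9.3) -> (0.4,-9.3) [heading=180, draw]
PU: pen up
Final: pos=(0.4,-9.3), heading=180, 4 segment(s) drawn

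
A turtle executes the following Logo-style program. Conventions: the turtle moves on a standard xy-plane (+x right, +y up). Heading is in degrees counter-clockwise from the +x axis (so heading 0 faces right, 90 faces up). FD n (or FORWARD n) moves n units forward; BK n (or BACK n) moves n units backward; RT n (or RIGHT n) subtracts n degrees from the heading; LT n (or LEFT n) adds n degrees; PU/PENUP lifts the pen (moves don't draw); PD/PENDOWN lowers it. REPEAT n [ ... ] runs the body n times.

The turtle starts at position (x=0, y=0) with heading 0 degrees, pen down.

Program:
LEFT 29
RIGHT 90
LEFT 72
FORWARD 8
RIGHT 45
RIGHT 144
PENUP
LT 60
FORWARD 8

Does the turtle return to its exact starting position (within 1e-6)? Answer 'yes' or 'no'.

Executing turtle program step by step:
Start: pos=(0,0), heading=0, pen down
LT 29: heading 0 -> 29
RT 90: heading 29 -> 299
LT 72: heading 299 -> 11
FD 8: (0,0) -> (7.853,1.526) [heading=11, draw]
RT 45: heading 11 -> 326
RT 144: heading 326 -> 182
PU: pen up
LT 60: heading 182 -> 242
FD 8: (7.853,1.526) -> (4.097,-5.537) [heading=242, move]
Final: pos=(4.097,-5.537), heading=242, 1 segment(s) drawn

Start position: (0, 0)
Final position: (4.097, -5.537)
Distance = 6.888; >= 1e-6 -> NOT closed

Answer: no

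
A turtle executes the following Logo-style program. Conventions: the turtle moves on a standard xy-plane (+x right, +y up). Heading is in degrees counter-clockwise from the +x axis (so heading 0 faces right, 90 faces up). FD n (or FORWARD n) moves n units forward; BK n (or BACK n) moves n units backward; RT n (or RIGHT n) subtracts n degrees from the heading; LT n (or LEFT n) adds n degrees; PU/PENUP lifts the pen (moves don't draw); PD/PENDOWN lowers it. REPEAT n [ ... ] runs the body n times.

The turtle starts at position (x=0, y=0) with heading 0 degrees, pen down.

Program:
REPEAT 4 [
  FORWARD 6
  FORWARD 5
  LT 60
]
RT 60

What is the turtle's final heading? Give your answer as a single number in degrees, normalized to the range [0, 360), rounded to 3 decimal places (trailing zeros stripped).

Executing turtle program step by step:
Start: pos=(0,0), heading=0, pen down
REPEAT 4 [
  -- iteration 1/4 --
  FD 6: (0,0) -> (6,0) [heading=0, draw]
  FD 5: (6,0) -> (11,0) [heading=0, draw]
  LT 60: heading 0 -> 60
  -- iteration 2/4 --
  FD 6: (11,0) -> (14,5.196) [heading=60, draw]
  FD 5: (14,5.196) -> (16.5,9.526) [heading=60, draw]
  LT 60: heading 60 -> 120
  -- iteration 3/4 --
  FD 6: (16.5,9.526) -> (13.5,14.722) [heading=120, draw]
  FD 5: (13.5,14.722) -> (11,19.053) [heading=120, draw]
  LT 60: heading 120 -> 180
  -- iteration 4/4 --
  FD 6: (11,19.053) -> (5,19.053) [heading=180, draw]
  FD 5: (5,19.053) -> (0,19.053) [heading=180, draw]
  LT 60: heading 180 -> 240
]
RT 60: heading 240 -> 180
Final: pos=(0,19.053), heading=180, 8 segment(s) drawn

Answer: 180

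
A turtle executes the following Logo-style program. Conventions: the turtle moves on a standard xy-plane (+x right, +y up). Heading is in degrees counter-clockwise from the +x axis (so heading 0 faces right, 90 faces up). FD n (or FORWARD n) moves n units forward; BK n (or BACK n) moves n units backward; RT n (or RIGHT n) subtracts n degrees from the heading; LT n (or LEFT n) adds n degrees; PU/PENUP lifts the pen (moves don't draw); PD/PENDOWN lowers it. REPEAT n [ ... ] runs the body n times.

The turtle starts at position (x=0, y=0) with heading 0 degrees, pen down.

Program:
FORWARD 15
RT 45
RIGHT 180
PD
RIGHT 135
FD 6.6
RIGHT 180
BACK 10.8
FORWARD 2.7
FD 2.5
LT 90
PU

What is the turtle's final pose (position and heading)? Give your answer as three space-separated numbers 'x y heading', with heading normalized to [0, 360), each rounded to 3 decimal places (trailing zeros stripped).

Executing turtle program step by step:
Start: pos=(0,0), heading=0, pen down
FD 15: (0,0) -> (15,0) [heading=0, draw]
RT 45: heading 0 -> 315
RT 180: heading 315 -> 135
PD: pen down
RT 135: heading 135 -> 0
FD 6.6: (15,0) -> (21.6,0) [heading=0, draw]
RT 180: heading 0 -> 180
BK 10.8: (21.6,0) -> (32.4,0) [heading=180, draw]
FD 2.7: (32.4,0) -> (29.7,0) [heading=180, draw]
FD 2.5: (29.7,0) -> (27.2,0) [heading=180, draw]
LT 90: heading 180 -> 270
PU: pen up
Final: pos=(27.2,0), heading=270, 5 segment(s) drawn

Answer: 27.2 0 270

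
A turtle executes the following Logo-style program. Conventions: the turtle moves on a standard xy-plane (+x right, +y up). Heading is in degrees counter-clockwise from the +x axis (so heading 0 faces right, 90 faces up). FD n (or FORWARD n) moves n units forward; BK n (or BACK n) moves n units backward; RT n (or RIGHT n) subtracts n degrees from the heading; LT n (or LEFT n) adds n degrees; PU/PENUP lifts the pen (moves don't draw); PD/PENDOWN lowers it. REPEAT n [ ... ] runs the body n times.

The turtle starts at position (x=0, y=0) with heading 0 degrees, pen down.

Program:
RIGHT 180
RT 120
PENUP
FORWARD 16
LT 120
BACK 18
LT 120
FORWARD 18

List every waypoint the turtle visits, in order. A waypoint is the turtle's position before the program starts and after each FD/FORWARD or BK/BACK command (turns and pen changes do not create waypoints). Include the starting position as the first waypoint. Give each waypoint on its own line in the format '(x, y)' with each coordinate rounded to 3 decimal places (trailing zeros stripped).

Answer: (0, 0)
(8, 13.856)
(26, 13.856)
(35, -1.732)

Derivation:
Executing turtle program step by step:
Start: pos=(0,0), heading=0, pen down
RT 180: heading 0 -> 180
RT 120: heading 180 -> 60
PU: pen up
FD 16: (0,0) -> (8,13.856) [heading=60, move]
LT 120: heading 60 -> 180
BK 18: (8,13.856) -> (26,13.856) [heading=180, move]
LT 120: heading 180 -> 300
FD 18: (26,13.856) -> (35,-1.732) [heading=300, move]
Final: pos=(35,-1.732), heading=300, 0 segment(s) drawn
Waypoints (4 total):
(0, 0)
(8, 13.856)
(26, 13.856)
(35, -1.732)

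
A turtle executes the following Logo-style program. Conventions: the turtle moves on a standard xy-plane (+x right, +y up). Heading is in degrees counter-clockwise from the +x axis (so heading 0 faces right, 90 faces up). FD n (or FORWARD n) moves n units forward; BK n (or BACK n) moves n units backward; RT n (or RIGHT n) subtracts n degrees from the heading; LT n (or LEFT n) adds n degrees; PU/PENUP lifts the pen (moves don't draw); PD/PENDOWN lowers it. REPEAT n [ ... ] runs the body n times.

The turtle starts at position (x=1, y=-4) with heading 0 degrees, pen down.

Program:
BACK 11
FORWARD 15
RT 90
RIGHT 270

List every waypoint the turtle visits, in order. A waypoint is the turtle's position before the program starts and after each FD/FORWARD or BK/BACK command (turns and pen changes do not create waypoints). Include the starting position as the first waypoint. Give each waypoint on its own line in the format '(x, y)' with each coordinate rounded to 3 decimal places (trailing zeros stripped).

Executing turtle program step by step:
Start: pos=(1,-4), heading=0, pen down
BK 11: (1,-4) -> (-10,-4) [heading=0, draw]
FD 15: (-10,-4) -> (5,-4) [heading=0, draw]
RT 90: heading 0 -> 270
RT 270: heading 270 -> 0
Final: pos=(5,-4), heading=0, 2 segment(s) drawn
Waypoints (3 total):
(1, -4)
(-10, -4)
(5, -4)

Answer: (1, -4)
(-10, -4)
(5, -4)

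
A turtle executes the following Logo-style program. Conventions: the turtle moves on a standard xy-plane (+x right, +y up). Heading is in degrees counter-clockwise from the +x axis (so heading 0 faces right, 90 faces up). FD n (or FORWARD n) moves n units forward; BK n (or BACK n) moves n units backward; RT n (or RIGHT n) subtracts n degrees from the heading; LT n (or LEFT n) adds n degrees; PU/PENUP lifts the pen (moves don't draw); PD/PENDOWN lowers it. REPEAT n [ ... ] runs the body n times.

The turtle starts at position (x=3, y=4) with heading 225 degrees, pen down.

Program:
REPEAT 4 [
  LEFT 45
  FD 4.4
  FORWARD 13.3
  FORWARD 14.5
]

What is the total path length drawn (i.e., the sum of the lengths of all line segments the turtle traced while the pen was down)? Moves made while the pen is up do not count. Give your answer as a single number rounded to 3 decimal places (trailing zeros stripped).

Answer: 128.8

Derivation:
Executing turtle program step by step:
Start: pos=(3,4), heading=225, pen down
REPEAT 4 [
  -- iteration 1/4 --
  LT 45: heading 225 -> 270
  FD 4.4: (3,4) -> (3,-0.4) [heading=270, draw]
  FD 13.3: (3,-0.4) -> (3,-13.7) [heading=270, draw]
  FD 14.5: (3,-13.7) -> (3,-28.2) [heading=270, draw]
  -- iteration 2/4 --
  LT 45: heading 270 -> 315
  FD 4.4: (3,-28.2) -> (6.111,-31.311) [heading=315, draw]
  FD 13.3: (6.111,-31.311) -> (15.516,-40.716) [heading=315, draw]
  FD 14.5: (15.516,-40.716) -> (25.769,-50.969) [heading=315, draw]
  -- iteration 3/4 --
  LT 45: heading 315 -> 0
  FD 4.4: (25.769,-50.969) -> (30.169,-50.969) [heading=0, draw]
  FD 13.3: (30.169,-50.969) -> (43.469,-50.969) [heading=0, draw]
  FD 14.5: (43.469,-50.969) -> (57.969,-50.969) [heading=0, draw]
  -- iteration 4/4 --
  LT 45: heading 0 -> 45
  FD 4.4: (57.969,-50.969) -> (61.08,-47.858) [heading=45, draw]
  FD 13.3: (61.08,-47.858) -> (70.485,-38.453) [heading=45, draw]
  FD 14.5: (70.485,-38.453) -> (80.738,-28.2) [heading=45, draw]
]
Final: pos=(80.738,-28.2), heading=45, 12 segment(s) drawn

Segment lengths:
  seg 1: (3,4) -> (3,-0.4), length = 4.4
  seg 2: (3,-0.4) -> (3,-13.7), length = 13.3
  seg 3: (3,-13.7) -> (3,-28.2), length = 14.5
  seg 4: (3,-28.2) -> (6.111,-31.311), length = 4.4
  seg 5: (6.111,-31.311) -> (15.516,-40.716), length = 13.3
  seg 6: (15.516,-40.716) -> (25.769,-50.969), length = 14.5
  seg 7: (25.769,-50.969) -> (30.169,-50.969), length = 4.4
  seg 8: (30.169,-50.969) -> (43.469,-50.969), length = 13.3
  seg 9: (43.469,-50.969) -> (57.969,-50.969), length = 14.5
  seg 10: (57.969,-50.969) -> (61.08,-47.858), length = 4.4
  seg 11: (61.08,-47.858) -> (70.485,-38.453), length = 13.3
  seg 12: (70.485,-38.453) -> (80.738,-28.2), length = 14.5
Total = 128.8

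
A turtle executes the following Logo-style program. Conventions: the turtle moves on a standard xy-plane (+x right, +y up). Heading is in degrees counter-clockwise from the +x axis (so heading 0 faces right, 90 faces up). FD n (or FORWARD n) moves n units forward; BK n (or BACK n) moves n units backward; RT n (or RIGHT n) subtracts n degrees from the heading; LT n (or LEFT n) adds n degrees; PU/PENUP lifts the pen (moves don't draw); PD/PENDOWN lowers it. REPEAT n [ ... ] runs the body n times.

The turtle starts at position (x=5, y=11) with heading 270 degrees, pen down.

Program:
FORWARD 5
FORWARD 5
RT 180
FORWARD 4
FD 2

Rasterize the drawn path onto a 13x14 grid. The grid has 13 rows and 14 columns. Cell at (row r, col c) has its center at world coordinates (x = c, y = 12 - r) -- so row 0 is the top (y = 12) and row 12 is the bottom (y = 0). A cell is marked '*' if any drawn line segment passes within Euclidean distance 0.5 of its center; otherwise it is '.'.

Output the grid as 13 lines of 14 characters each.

Answer: ..............
.....*........
.....*........
.....*........
.....*........
.....*........
.....*........
.....*........
.....*........
.....*........
.....*........
.....*........
..............

Derivation:
Segment 0: (5,11) -> (5,6)
Segment 1: (5,6) -> (5,1)
Segment 2: (5,1) -> (5,5)
Segment 3: (5,5) -> (5,7)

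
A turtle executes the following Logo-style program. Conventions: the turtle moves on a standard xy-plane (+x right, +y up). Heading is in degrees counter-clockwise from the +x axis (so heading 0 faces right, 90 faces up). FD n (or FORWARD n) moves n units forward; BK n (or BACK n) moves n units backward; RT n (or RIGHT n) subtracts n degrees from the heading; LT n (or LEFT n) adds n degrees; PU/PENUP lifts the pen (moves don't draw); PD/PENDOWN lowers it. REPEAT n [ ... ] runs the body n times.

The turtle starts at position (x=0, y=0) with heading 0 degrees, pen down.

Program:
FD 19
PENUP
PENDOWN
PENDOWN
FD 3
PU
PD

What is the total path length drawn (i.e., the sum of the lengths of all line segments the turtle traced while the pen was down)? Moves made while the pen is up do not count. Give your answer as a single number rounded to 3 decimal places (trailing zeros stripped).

Executing turtle program step by step:
Start: pos=(0,0), heading=0, pen down
FD 19: (0,0) -> (19,0) [heading=0, draw]
PU: pen up
PD: pen down
PD: pen down
FD 3: (19,0) -> (22,0) [heading=0, draw]
PU: pen up
PD: pen down
Final: pos=(22,0), heading=0, 2 segment(s) drawn

Segment lengths:
  seg 1: (0,0) -> (19,0), length = 19
  seg 2: (19,0) -> (22,0), length = 3
Total = 22

Answer: 22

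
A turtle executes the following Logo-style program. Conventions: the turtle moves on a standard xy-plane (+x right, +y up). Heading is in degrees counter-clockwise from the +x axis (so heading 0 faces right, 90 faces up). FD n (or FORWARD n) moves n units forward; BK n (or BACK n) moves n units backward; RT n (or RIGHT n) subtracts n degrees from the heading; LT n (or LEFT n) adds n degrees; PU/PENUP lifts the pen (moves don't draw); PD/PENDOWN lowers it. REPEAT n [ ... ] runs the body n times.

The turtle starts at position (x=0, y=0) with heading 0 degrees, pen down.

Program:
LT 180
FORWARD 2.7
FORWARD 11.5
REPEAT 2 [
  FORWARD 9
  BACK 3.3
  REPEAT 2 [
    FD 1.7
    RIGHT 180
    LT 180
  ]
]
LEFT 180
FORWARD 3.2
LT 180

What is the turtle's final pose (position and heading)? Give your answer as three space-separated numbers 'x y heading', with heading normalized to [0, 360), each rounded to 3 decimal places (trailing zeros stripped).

Answer: -29.2 0 180

Derivation:
Executing turtle program step by step:
Start: pos=(0,0), heading=0, pen down
LT 180: heading 0 -> 180
FD 2.7: (0,0) -> (-2.7,0) [heading=180, draw]
FD 11.5: (-2.7,0) -> (-14.2,0) [heading=180, draw]
REPEAT 2 [
  -- iteration 1/2 --
  FD 9: (-14.2,0) -> (-23.2,0) [heading=180, draw]
  BK 3.3: (-23.2,0) -> (-19.9,0) [heading=180, draw]
  REPEAT 2 [
    -- iteration 1/2 --
    FD 1.7: (-19.9,0) -> (-21.6,0) [heading=180, draw]
    RT 180: heading 180 -> 0
    LT 180: heading 0 -> 180
    -- iteration 2/2 --
    FD 1.7: (-21.6,0) -> (-23.3,0) [heading=180, draw]
    RT 180: heading 180 -> 0
    LT 180: heading 0 -> 180
  ]
  -- iteration 2/2 --
  FD 9: (-23.3,0) -> (-32.3,0) [heading=180, draw]
  BK 3.3: (-32.3,0) -> (-29,0) [heading=180, draw]
  REPEAT 2 [
    -- iteration 1/2 --
    FD 1.7: (-29,0) -> (-30.7,0) [heading=180, draw]
    RT 180: heading 180 -> 0
    LT 180: heading 0 -> 180
    -- iteration 2/2 --
    FD 1.7: (-30.7,0) -> (-32.4,0) [heading=180, draw]
    RT 180: heading 180 -> 0
    LT 180: heading 0 -> 180
  ]
]
LT 180: heading 180 -> 0
FD 3.2: (-32.4,0) -> (-29.2,0) [heading=0, draw]
LT 180: heading 0 -> 180
Final: pos=(-29.2,0), heading=180, 11 segment(s) drawn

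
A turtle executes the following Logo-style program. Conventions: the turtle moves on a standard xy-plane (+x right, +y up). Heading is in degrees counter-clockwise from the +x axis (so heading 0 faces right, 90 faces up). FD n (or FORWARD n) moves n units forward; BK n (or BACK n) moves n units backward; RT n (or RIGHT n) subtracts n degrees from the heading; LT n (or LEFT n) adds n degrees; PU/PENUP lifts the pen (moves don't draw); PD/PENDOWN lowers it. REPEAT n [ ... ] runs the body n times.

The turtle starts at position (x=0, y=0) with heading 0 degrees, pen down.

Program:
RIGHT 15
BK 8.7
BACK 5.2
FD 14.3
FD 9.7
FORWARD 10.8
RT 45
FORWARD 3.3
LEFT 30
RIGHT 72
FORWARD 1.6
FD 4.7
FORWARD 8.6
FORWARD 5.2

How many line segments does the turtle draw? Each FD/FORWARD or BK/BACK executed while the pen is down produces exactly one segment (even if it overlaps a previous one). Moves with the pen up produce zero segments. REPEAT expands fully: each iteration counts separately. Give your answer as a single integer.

Executing turtle program step by step:
Start: pos=(0,0), heading=0, pen down
RT 15: heading 0 -> 345
BK 8.7: (0,0) -> (-8.404,2.252) [heading=345, draw]
BK 5.2: (-8.404,2.252) -> (-13.426,3.598) [heading=345, draw]
FD 14.3: (-13.426,3.598) -> (0.386,-0.104) [heading=345, draw]
FD 9.7: (0.386,-0.104) -> (9.756,-2.614) [heading=345, draw]
FD 10.8: (9.756,-2.614) -> (20.188,-5.409) [heading=345, draw]
RT 45: heading 345 -> 300
FD 3.3: (20.188,-5.409) -> (21.838,-8.267) [heading=300, draw]
LT 30: heading 300 -> 330
RT 72: heading 330 -> 258
FD 1.6: (21.838,-8.267) -> (21.505,-9.832) [heading=258, draw]
FD 4.7: (21.505,-9.832) -> (20.528,-14.43) [heading=258, draw]
FD 8.6: (20.528,-14.43) -> (18.74,-22.842) [heading=258, draw]
FD 5.2: (18.74,-22.842) -> (17.659,-27.928) [heading=258, draw]
Final: pos=(17.659,-27.928), heading=258, 10 segment(s) drawn
Segments drawn: 10

Answer: 10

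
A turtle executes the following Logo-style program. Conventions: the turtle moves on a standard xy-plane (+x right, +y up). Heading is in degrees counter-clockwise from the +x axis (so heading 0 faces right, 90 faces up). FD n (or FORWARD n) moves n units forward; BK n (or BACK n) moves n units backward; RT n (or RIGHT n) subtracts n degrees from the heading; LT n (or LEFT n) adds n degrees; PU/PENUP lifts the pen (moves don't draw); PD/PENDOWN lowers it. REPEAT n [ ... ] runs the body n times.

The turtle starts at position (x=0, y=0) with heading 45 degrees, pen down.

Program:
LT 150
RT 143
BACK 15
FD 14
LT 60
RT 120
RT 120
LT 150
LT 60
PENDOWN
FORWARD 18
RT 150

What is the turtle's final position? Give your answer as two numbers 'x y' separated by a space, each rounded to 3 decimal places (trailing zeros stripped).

Executing turtle program step by step:
Start: pos=(0,0), heading=45, pen down
LT 150: heading 45 -> 195
RT 143: heading 195 -> 52
BK 15: (0,0) -> (-9.235,-11.82) [heading=52, draw]
FD 14: (-9.235,-11.82) -> (-0.616,-0.788) [heading=52, draw]
LT 60: heading 52 -> 112
RT 120: heading 112 -> 352
RT 120: heading 352 -> 232
LT 150: heading 232 -> 22
LT 60: heading 22 -> 82
PD: pen down
FD 18: (-0.616,-0.788) -> (1.889,17.037) [heading=82, draw]
RT 150: heading 82 -> 292
Final: pos=(1.889,17.037), heading=292, 3 segment(s) drawn

Answer: 1.889 17.037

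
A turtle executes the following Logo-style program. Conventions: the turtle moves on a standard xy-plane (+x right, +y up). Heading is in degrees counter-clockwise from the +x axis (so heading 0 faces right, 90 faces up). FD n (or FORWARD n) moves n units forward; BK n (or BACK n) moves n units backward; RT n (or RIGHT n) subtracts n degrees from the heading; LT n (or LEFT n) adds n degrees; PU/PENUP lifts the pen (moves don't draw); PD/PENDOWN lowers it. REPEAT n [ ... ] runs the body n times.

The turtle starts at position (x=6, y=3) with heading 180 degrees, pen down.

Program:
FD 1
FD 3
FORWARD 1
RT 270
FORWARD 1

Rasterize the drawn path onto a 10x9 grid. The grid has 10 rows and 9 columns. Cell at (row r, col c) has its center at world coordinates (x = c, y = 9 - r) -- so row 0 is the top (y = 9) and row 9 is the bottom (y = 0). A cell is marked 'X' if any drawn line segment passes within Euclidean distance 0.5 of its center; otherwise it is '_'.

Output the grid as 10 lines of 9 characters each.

Answer: _________
_________
_________
_________
_________
_________
_XXXXXX__
_X_______
_________
_________

Derivation:
Segment 0: (6,3) -> (5,3)
Segment 1: (5,3) -> (2,3)
Segment 2: (2,3) -> (1,3)
Segment 3: (1,3) -> (1,2)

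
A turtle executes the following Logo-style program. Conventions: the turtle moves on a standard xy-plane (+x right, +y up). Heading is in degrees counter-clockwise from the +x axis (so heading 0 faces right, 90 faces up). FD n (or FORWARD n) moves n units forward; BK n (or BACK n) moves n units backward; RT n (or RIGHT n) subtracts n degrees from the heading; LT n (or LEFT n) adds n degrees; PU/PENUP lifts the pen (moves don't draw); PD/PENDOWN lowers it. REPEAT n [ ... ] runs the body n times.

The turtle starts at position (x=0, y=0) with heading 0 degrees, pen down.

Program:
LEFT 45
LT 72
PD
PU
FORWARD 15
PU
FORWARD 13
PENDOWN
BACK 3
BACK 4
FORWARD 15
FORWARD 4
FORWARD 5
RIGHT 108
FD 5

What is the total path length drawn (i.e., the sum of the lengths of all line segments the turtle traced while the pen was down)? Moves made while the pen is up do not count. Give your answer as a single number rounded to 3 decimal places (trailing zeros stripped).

Executing turtle program step by step:
Start: pos=(0,0), heading=0, pen down
LT 45: heading 0 -> 45
LT 72: heading 45 -> 117
PD: pen down
PU: pen up
FD 15: (0,0) -> (-6.81,13.365) [heading=117, move]
PU: pen up
FD 13: (-6.81,13.365) -> (-12.712,24.948) [heading=117, move]
PD: pen down
BK 3: (-12.712,24.948) -> (-11.35,22.275) [heading=117, draw]
BK 4: (-11.35,22.275) -> (-9.534,18.711) [heading=117, draw]
FD 15: (-9.534,18.711) -> (-16.344,32.076) [heading=117, draw]
FD 4: (-16.344,32.076) -> (-18.16,35.64) [heading=117, draw]
FD 5: (-18.16,35.64) -> (-20.43,40.095) [heading=117, draw]
RT 108: heading 117 -> 9
FD 5: (-20.43,40.095) -> (-15.491,40.877) [heading=9, draw]
Final: pos=(-15.491,40.877), heading=9, 6 segment(s) drawn

Segment lengths:
  seg 1: (-12.712,24.948) -> (-11.35,22.275), length = 3
  seg 2: (-11.35,22.275) -> (-9.534,18.711), length = 4
  seg 3: (-9.534,18.711) -> (-16.344,32.076), length = 15
  seg 4: (-16.344,32.076) -> (-18.16,35.64), length = 4
  seg 5: (-18.16,35.64) -> (-20.43,40.095), length = 5
  seg 6: (-20.43,40.095) -> (-15.491,40.877), length = 5
Total = 36

Answer: 36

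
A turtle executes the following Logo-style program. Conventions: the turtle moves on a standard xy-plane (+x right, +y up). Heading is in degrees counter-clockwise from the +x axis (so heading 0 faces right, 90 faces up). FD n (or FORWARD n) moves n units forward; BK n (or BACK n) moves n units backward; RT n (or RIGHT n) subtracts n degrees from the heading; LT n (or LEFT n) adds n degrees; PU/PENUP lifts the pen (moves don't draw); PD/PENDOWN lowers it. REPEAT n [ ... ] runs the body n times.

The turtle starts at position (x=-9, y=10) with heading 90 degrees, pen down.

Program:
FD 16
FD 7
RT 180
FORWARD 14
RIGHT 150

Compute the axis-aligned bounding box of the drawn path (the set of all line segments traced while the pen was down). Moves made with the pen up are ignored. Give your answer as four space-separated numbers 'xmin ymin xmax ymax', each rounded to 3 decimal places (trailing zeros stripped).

Answer: -9 10 -9 33

Derivation:
Executing turtle program step by step:
Start: pos=(-9,10), heading=90, pen down
FD 16: (-9,10) -> (-9,26) [heading=90, draw]
FD 7: (-9,26) -> (-9,33) [heading=90, draw]
RT 180: heading 90 -> 270
FD 14: (-9,33) -> (-9,19) [heading=270, draw]
RT 150: heading 270 -> 120
Final: pos=(-9,19), heading=120, 3 segment(s) drawn

Segment endpoints: x in {-9, -9}, y in {10, 19, 26, 33}
xmin=-9, ymin=10, xmax=-9, ymax=33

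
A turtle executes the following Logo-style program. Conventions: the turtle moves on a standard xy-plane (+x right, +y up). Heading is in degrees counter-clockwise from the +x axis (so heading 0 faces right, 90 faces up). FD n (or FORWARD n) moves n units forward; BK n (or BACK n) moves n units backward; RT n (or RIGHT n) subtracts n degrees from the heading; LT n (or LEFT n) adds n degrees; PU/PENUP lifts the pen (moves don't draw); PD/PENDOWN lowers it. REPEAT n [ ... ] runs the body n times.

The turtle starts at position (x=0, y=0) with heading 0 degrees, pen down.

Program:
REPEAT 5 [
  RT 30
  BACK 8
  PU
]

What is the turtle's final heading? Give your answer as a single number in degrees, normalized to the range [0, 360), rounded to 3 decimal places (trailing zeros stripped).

Executing turtle program step by step:
Start: pos=(0,0), heading=0, pen down
REPEAT 5 [
  -- iteration 1/5 --
  RT 30: heading 0 -> 330
  BK 8: (0,0) -> (-6.928,4) [heading=330, draw]
  PU: pen up
  -- iteration 2/5 --
  RT 30: heading 330 -> 300
  BK 8: (-6.928,4) -> (-10.928,10.928) [heading=300, move]
  PU: pen up
  -- iteration 3/5 --
  RT 30: heading 300 -> 270
  BK 8: (-10.928,10.928) -> (-10.928,18.928) [heading=270, move]
  PU: pen up
  -- iteration 4/5 --
  RT 30: heading 270 -> 240
  BK 8: (-10.928,18.928) -> (-6.928,25.856) [heading=240, move]
  PU: pen up
  -- iteration 5/5 --
  RT 30: heading 240 -> 210
  BK 8: (-6.928,25.856) -> (0,29.856) [heading=210, move]
  PU: pen up
]
Final: pos=(0,29.856), heading=210, 1 segment(s) drawn

Answer: 210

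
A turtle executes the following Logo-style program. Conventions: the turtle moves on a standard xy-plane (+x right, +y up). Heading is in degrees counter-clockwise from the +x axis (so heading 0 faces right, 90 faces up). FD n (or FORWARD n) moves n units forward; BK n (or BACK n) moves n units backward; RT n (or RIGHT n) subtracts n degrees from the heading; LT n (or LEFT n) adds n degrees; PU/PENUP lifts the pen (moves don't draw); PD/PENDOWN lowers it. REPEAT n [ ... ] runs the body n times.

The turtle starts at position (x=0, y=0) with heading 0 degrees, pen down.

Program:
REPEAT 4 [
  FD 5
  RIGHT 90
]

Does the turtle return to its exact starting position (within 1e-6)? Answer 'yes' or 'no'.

Executing turtle program step by step:
Start: pos=(0,0), heading=0, pen down
REPEAT 4 [
  -- iteration 1/4 --
  FD 5: (0,0) -> (5,0) [heading=0, draw]
  RT 90: heading 0 -> 270
  -- iteration 2/4 --
  FD 5: (5,0) -> (5,-5) [heading=270, draw]
  RT 90: heading 270 -> 180
  -- iteration 3/4 --
  FD 5: (5,-5) -> (0,-5) [heading=180, draw]
  RT 90: heading 180 -> 90
  -- iteration 4/4 --
  FD 5: (0,-5) -> (0,0) [heading=90, draw]
  RT 90: heading 90 -> 0
]
Final: pos=(0,0), heading=0, 4 segment(s) drawn

Start position: (0, 0)
Final position: (0, 0)
Distance = 0; < 1e-6 -> CLOSED

Answer: yes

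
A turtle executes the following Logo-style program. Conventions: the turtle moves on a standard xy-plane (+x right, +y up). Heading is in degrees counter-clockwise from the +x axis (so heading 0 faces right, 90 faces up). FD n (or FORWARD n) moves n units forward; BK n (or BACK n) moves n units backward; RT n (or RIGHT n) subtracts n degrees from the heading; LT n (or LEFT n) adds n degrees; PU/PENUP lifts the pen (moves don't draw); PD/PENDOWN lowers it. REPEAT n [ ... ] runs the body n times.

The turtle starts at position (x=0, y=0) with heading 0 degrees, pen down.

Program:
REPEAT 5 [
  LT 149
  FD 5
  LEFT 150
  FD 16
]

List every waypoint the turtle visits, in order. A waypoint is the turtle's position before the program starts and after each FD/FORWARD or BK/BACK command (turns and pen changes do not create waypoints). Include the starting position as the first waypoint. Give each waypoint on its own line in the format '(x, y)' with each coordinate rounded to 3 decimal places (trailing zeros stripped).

Executing turtle program step by step:
Start: pos=(0,0), heading=0, pen down
REPEAT 5 [
  -- iteration 1/5 --
  LT 149: heading 0 -> 149
  FD 5: (0,0) -> (-4.286,2.575) [heading=149, draw]
  LT 150: heading 149 -> 299
  FD 16: (-4.286,2.575) -> (3.471,-11.419) [heading=299, draw]
  -- iteration 2/5 --
  LT 149: heading 299 -> 88
  FD 5: (3.471,-11.419) -> (3.646,-6.422) [heading=88, draw]
  LT 150: heading 88 -> 238
  FD 16: (3.646,-6.422) -> (-4.833,-19.991) [heading=238, draw]
  -- iteration 3/5 --
  LT 149: heading 238 -> 27
  FD 5: (-4.833,-19.991) -> (-0.378,-17.721) [heading=27, draw]
  LT 150: heading 27 -> 177
  FD 16: (-0.378,-17.721) -> (-16.356,-16.883) [heading=177, draw]
  -- iteration 4/5 --
  LT 149: heading 177 -> 326
  FD 5: (-16.356,-16.883) -> (-12.211,-19.679) [heading=326, draw]
  LT 150: heading 326 -> 116
  FD 16: (-12.211,-19.679) -> (-19.225,-5.298) [heading=116, draw]
  -- iteration 5/5 --
  LT 149: heading 116 -> 265
  FD 5: (-19.225,-5.298) -> (-19.661,-10.279) [heading=265, draw]
  LT 150: heading 265 -> 55
  FD 16: (-19.661,-10.279) -> (-10.483,2.827) [heading=55, draw]
]
Final: pos=(-10.483,2.827), heading=55, 10 segment(s) drawn
Waypoints (11 total):
(0, 0)
(-4.286, 2.575)
(3.471, -11.419)
(3.646, -6.422)
(-4.833, -19.991)
(-0.378, -17.721)
(-16.356, -16.883)
(-12.211, -19.679)
(-19.225, -5.298)
(-19.661, -10.279)
(-10.483, 2.827)

Answer: (0, 0)
(-4.286, 2.575)
(3.471, -11.419)
(3.646, -6.422)
(-4.833, -19.991)
(-0.378, -17.721)
(-16.356, -16.883)
(-12.211, -19.679)
(-19.225, -5.298)
(-19.661, -10.279)
(-10.483, 2.827)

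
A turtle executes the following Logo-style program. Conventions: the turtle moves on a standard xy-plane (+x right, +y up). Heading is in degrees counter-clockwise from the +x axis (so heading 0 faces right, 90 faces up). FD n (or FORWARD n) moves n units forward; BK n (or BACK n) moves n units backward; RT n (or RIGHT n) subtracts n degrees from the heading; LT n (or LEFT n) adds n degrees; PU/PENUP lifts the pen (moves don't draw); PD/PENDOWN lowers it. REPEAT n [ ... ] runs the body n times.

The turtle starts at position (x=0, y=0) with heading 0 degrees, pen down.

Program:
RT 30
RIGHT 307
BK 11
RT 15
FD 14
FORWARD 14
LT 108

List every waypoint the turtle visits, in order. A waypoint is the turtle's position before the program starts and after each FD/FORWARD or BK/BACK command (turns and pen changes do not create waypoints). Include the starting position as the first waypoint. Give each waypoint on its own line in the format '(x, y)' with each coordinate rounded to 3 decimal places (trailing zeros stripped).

Executing turtle program step by step:
Start: pos=(0,0), heading=0, pen down
RT 30: heading 0 -> 330
RT 307: heading 330 -> 23
BK 11: (0,0) -> (-10.126,-4.298) [heading=23, draw]
RT 15: heading 23 -> 8
FD 14: (-10.126,-4.298) -> (3.738,-2.35) [heading=8, draw]
FD 14: (3.738,-2.35) -> (17.602,-0.401) [heading=8, draw]
LT 108: heading 8 -> 116
Final: pos=(17.602,-0.401), heading=116, 3 segment(s) drawn
Waypoints (4 total):
(0, 0)
(-10.126, -4.298)
(3.738, -2.35)
(17.602, -0.401)

Answer: (0, 0)
(-10.126, -4.298)
(3.738, -2.35)
(17.602, -0.401)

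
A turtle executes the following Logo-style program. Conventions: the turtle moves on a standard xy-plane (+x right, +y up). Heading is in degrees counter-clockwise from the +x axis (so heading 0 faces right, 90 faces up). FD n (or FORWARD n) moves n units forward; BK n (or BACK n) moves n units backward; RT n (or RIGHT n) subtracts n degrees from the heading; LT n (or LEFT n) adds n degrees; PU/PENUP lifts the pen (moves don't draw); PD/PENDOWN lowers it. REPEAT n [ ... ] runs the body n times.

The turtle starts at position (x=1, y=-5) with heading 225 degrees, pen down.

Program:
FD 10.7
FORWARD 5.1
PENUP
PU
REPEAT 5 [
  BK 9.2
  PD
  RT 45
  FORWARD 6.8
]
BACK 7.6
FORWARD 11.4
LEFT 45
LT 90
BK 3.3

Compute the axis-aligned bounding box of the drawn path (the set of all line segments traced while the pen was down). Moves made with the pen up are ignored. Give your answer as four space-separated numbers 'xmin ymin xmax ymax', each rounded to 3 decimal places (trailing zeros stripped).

Executing turtle program step by step:
Start: pos=(1,-5), heading=225, pen down
FD 10.7: (1,-5) -> (-6.566,-12.566) [heading=225, draw]
FD 5.1: (-6.566,-12.566) -> (-10.172,-16.172) [heading=225, draw]
PU: pen up
PU: pen up
REPEAT 5 [
  -- iteration 1/5 --
  BK 9.2: (-10.172,-16.172) -> (-3.667,-9.667) [heading=225, move]
  PD: pen down
  RT 45: heading 225 -> 180
  FD 6.8: (-3.667,-9.667) -> (-10.467,-9.667) [heading=180, draw]
  -- iteration 2/5 --
  BK 9.2: (-10.467,-9.667) -> (-1.267,-9.667) [heading=180, draw]
  PD: pen down
  RT 45: heading 180 -> 135
  FD 6.8: (-1.267,-9.667) -> (-6.075,-4.859) [heading=135, draw]
  -- iteration 3/5 --
  BK 9.2: (-6.075,-4.859) -> (0.43,-11.364) [heading=135, draw]
  PD: pen down
  RT 45: heading 135 -> 90
  FD 6.8: (0.43,-11.364) -> (0.43,-4.564) [heading=90, draw]
  -- iteration 4/5 --
  BK 9.2: (0.43,-4.564) -> (0.43,-13.764) [heading=90, draw]
  PD: pen down
  RT 45: heading 90 -> 45
  FD 6.8: (0.43,-13.764) -> (5.238,-8.956) [heading=45, draw]
  -- iteration 5/5 --
  BK 9.2: (5.238,-8.956) -> (-1.267,-15.461) [heading=45, draw]
  PD: pen down
  RT 45: heading 45 -> 0
  FD 6.8: (-1.267,-15.461) -> (5.533,-15.461) [heading=0, draw]
]
BK 7.6: (5.533,-15.461) -> (-2.067,-15.461) [heading=0, draw]
FD 11.4: (-2.067,-15.461) -> (9.333,-15.461) [heading=0, draw]
LT 45: heading 0 -> 45
LT 90: heading 45 -> 135
BK 3.3: (9.333,-15.461) -> (11.667,-17.794) [heading=135, draw]
Final: pos=(11.667,-17.794), heading=135, 14 segment(s) drawn

Segment endpoints: x in {-10.467, -10.172, -6.566, -6.075, -3.667, -2.067, -1.267, 0.43, 0.43, 0.43, 1, 5.238, 5.533, 9.333, 11.667}, y in {-17.794, -16.172, -15.461, -13.764, -12.566, -11.364, -9.667, -9.667, -8.956, -5, -4.859, -4.564}
xmin=-10.467, ymin=-17.794, xmax=11.667, ymax=-4.564

Answer: -10.467 -17.794 11.667 -4.564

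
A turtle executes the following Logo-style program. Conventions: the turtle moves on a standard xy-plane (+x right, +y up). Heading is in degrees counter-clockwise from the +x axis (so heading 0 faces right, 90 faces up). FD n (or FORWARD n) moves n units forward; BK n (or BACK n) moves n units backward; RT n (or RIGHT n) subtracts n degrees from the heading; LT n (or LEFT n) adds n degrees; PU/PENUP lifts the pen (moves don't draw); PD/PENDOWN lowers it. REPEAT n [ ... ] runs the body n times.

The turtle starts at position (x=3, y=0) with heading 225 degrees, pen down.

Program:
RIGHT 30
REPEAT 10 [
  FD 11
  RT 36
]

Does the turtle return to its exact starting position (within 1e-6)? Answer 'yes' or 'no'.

Executing turtle program step by step:
Start: pos=(3,0), heading=225, pen down
RT 30: heading 225 -> 195
REPEAT 10 [
  -- iteration 1/10 --
  FD 11: (3,0) -> (-7.625,-2.847) [heading=195, draw]
  RT 36: heading 195 -> 159
  -- iteration 2/10 --
  FD 11: (-7.625,-2.847) -> (-17.895,1.095) [heading=159, draw]
  RT 36: heading 159 -> 123
  -- iteration 3/10 --
  FD 11: (-17.895,1.095) -> (-23.886,10.32) [heading=123, draw]
  RT 36: heading 123 -> 87
  -- iteration 4/10 --
  FD 11: (-23.886,10.32) -> (-23.31,21.305) [heading=87, draw]
  RT 36: heading 87 -> 51
  -- iteration 5/10 --
  FD 11: (-23.31,21.305) -> (-16.387,29.854) [heading=51, draw]
  RT 36: heading 51 -> 15
  -- iteration 6/10 --
  FD 11: (-16.387,29.854) -> (-5.762,32.701) [heading=15, draw]
  RT 36: heading 15 -> 339
  -- iteration 7/10 --
  FD 11: (-5.762,32.701) -> (4.507,28.759) [heading=339, draw]
  RT 36: heading 339 -> 303
  -- iteration 8/10 --
  FD 11: (4.507,28.759) -> (10.498,19.534) [heading=303, draw]
  RT 36: heading 303 -> 267
  -- iteration 9/10 --
  FD 11: (10.498,19.534) -> (9.923,8.549) [heading=267, draw]
  RT 36: heading 267 -> 231
  -- iteration 10/10 --
  FD 11: (9.923,8.549) -> (3,0) [heading=231, draw]
  RT 36: heading 231 -> 195
]
Final: pos=(3,0), heading=195, 10 segment(s) drawn

Start position: (3, 0)
Final position: (3, 0)
Distance = 0; < 1e-6 -> CLOSED

Answer: yes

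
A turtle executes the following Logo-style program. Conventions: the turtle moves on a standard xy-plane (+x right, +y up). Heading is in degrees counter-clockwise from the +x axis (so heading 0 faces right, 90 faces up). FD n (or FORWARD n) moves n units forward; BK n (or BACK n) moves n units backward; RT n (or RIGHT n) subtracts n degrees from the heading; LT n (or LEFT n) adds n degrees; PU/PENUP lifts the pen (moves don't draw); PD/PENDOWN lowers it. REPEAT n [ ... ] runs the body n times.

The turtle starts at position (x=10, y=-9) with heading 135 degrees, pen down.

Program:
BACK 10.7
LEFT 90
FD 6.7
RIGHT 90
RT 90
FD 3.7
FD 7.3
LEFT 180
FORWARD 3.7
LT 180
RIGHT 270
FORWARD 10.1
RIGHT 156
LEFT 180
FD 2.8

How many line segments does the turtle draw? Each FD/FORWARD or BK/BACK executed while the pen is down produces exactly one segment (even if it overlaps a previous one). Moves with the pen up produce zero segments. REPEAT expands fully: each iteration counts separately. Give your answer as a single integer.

Answer: 7

Derivation:
Executing turtle program step by step:
Start: pos=(10,-9), heading=135, pen down
BK 10.7: (10,-9) -> (17.566,-16.566) [heading=135, draw]
LT 90: heading 135 -> 225
FD 6.7: (17.566,-16.566) -> (12.828,-21.304) [heading=225, draw]
RT 90: heading 225 -> 135
RT 90: heading 135 -> 45
FD 3.7: (12.828,-21.304) -> (15.445,-18.687) [heading=45, draw]
FD 7.3: (15.445,-18.687) -> (20.607,-13.525) [heading=45, draw]
LT 180: heading 45 -> 225
FD 3.7: (20.607,-13.525) -> (17.99,-16.142) [heading=225, draw]
LT 180: heading 225 -> 45
RT 270: heading 45 -> 135
FD 10.1: (17.99,-16.142) -> (10.849,-9) [heading=135, draw]
RT 156: heading 135 -> 339
LT 180: heading 339 -> 159
FD 2.8: (10.849,-9) -> (8.235,-7.997) [heading=159, draw]
Final: pos=(8.235,-7.997), heading=159, 7 segment(s) drawn
Segments drawn: 7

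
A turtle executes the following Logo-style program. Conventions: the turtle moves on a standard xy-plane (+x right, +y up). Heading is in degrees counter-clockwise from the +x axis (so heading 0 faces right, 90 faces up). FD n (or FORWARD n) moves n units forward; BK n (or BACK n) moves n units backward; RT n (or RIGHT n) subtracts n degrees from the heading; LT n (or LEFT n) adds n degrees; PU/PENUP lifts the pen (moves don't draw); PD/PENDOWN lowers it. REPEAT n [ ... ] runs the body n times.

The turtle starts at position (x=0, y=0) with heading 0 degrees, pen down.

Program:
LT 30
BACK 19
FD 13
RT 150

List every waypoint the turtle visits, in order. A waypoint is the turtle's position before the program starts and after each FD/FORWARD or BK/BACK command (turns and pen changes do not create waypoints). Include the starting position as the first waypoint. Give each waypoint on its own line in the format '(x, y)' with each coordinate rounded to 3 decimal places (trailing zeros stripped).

Executing turtle program step by step:
Start: pos=(0,0), heading=0, pen down
LT 30: heading 0 -> 30
BK 19: (0,0) -> (-16.454,-9.5) [heading=30, draw]
FD 13: (-16.454,-9.5) -> (-5.196,-3) [heading=30, draw]
RT 150: heading 30 -> 240
Final: pos=(-5.196,-3), heading=240, 2 segment(s) drawn
Waypoints (3 total):
(0, 0)
(-16.454, -9.5)
(-5.196, -3)

Answer: (0, 0)
(-16.454, -9.5)
(-5.196, -3)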